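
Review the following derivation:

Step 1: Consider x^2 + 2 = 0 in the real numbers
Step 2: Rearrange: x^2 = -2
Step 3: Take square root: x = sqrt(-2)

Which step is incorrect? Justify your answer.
Step 3: Take square root: x = sqrt(-2)

Step 3 takes the square root of -2, which is negative. In the real number system, the square root of a negative number is undefined. The equation x^2 + 2 = 0 has no real solutions. Square roots of negative numbers only exist in the complex numbers.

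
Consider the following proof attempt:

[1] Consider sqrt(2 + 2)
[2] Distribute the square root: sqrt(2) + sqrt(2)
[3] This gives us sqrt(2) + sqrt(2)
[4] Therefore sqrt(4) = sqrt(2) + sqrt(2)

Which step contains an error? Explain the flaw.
Step 2: Distribute the square root: sqrt(2) + sqrt(2)

Step 2 incorrectly 'distributes' the square root over addition. The square root function does not distribute: sqrt(a + b) ≠ sqrt(a) + sqrt(b). In fact, sqrt(2 + 2) = sqrt(4) ≈ 2.0000, while sqrt(2) + sqrt(2) ≈ 2.8284.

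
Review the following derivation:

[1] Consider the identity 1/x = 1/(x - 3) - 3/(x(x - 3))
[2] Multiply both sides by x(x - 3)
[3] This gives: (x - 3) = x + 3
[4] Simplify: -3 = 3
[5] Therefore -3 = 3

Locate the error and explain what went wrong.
Step 3: This gives: (x - 3) = x + 3

Step 3 makes a sign error when clearing denominators. Multiplying -3/(x(x - 3)) by x(x - 3) gives -3, not +3. The correct result is (x - 3) = x - 3, which is trivially true, not (x - 3) = x + 3. (Step 1 is a valid identity: 1/(x - 3) - 3/(x(x - 3)) = (x - 3)/(x(x - 3)) = 1/x.)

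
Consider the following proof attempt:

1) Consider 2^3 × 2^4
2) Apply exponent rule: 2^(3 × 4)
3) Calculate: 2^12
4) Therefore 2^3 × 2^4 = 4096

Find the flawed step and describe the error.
Step 2: Apply exponent rule: 2^(3 × 4)

Step 2 incorrectly states that a^b × a^c = a^(b×c). The correct rule is a^b × a^c = a^(b+c). The actual value is 2^3 × 2^4 = 2^7 = 128, not 2^12 = 4096.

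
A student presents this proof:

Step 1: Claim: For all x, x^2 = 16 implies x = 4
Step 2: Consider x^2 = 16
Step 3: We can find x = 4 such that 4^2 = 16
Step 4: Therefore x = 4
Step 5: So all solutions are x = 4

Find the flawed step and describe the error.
Step 4: Therefore x = 4

Step 4 incorrectly concludes that x = 4 is the only solution. The proof shows that x = 4 is A solution (existence), but does not show it is the ONLY solution (uniqueness). In fact, x = -4 is also a solution since (-4)^2 = 16. Finding one solution doesn't prove there are no others.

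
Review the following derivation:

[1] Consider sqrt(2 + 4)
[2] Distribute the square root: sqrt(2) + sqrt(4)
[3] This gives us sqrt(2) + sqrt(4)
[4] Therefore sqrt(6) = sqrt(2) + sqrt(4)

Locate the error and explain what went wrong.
Step 2: Distribute the square root: sqrt(2) + sqrt(4)

Step 2 incorrectly 'distributes' the square root over addition. The square root function does not distribute: sqrt(a + b) ≠ sqrt(a) + sqrt(b). In fact, sqrt(2 + 4) = sqrt(6) ≈ 2.4495, while sqrt(2) + sqrt(4) ≈ 3.4142.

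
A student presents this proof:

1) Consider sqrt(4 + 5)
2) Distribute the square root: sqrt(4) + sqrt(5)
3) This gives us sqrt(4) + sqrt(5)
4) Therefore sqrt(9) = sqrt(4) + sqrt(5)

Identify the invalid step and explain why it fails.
Step 2: Distribute the square root: sqrt(4) + sqrt(5)

Step 2 incorrectly 'distributes' the square root over addition. The square root function does not distribute: sqrt(a + b) ≠ sqrt(a) + sqrt(b). In fact, sqrt(4 + 5) = sqrt(9) ≈ 3.0000, while sqrt(4) + sqrt(5) ≈ 4.2361.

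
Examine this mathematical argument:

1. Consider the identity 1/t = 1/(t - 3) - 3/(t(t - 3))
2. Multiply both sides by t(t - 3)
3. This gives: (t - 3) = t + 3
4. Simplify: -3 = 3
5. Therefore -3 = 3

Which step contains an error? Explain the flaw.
Step 3: This gives: (t - 3) = t + 3

Step 3 makes a sign error when clearing denominators. Multiplying -3/(t(t - 3)) by t(t - 3) gives -3, not +3. The correct result is (t - 3) = t - 3, which is trivially true, not (t - 3) = t + 3. (Step 1 is a valid identity: 1/(t - 3) - 3/(t(t - 3)) = (t - 3)/(t(t - 3)) = 1/t.)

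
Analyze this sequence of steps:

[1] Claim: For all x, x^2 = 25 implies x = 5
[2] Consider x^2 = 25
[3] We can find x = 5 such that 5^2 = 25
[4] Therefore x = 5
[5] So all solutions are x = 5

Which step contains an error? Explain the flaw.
Step 4: Therefore x = 5

Step 4 incorrectly concludes that x = 5 is the only solution. The proof shows that x = 5 is A solution (existence), but does not show it is the ONLY solution (uniqueness). In fact, x = -5 is also a solution since (-5)^2 = 25. Finding one solution doesn't prove there are no others.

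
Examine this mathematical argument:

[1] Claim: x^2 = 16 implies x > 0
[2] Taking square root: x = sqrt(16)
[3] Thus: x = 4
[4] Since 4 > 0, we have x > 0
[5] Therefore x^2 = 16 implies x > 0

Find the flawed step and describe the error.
Step 2: Taking square root: x = sqrt(16)

Step 2 takes the square root and assumes the positive root only. The equation x^2 = 16 actually has two solutions: x = 4 and x = -4. The proof silently assumes x > 0 without justification, then uses this assumption to conclude x > 0, which is circular. The counterexample x = -4 shows the claim is false.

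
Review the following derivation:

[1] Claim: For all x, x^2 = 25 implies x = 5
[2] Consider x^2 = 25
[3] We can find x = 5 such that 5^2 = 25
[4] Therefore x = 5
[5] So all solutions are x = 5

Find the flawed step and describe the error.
Step 4: Therefore x = 5

Step 4 incorrectly concludes that x = 5 is the only solution. The proof shows that x = 5 is A solution (existence), but does not show it is the ONLY solution (uniqueness). In fact, x = -5 is also a solution since (-5)^2 = 25. Finding one solution doesn't prove there are no others.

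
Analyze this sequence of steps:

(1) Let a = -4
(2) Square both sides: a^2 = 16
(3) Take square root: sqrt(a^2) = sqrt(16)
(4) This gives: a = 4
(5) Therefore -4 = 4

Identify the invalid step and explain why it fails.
Step 4: This gives: a = 4

Step 4 incorrectly states that sqrt(a^2) = a. The correct identity is sqrt(a^2) = |a|. Since a = -4 < 0, we have sqrt(a^2) = |-4| = 4, not a = -4.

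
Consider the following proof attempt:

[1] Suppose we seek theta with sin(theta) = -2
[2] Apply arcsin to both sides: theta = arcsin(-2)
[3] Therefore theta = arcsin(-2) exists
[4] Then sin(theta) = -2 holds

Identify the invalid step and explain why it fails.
Step 2: Apply arcsin to both sides: theta = arcsin(-2)

Step 2 applies arcsin to -2. However, arcsin(x) is only defined for x in [-1, 1] because sin(theta) can only produce values in that range. Since |-2| > 1, arcsin(-2) is undefined. There is no angle whose sine equals -2.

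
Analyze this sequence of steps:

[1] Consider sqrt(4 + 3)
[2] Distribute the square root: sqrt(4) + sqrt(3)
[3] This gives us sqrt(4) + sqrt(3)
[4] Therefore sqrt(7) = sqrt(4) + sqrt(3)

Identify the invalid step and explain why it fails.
Step 2: Distribute the square root: sqrt(4) + sqrt(3)

Step 2 incorrectly 'distributes' the square root over addition. The square root function does not distribute: sqrt(a + b) ≠ sqrt(a) + sqrt(b). In fact, sqrt(4 + 3) = sqrt(7) ≈ 2.6458, while sqrt(4) + sqrt(3) ≈ 3.7321.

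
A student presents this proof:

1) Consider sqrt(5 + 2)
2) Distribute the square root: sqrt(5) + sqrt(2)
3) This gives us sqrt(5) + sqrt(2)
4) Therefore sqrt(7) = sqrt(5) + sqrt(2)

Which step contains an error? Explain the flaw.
Step 2: Distribute the square root: sqrt(5) + sqrt(2)

Step 2 incorrectly 'distributes' the square root over addition. The square root function does not distribute: sqrt(a + b) ≠ sqrt(a) + sqrt(b). In fact, sqrt(5 + 2) = sqrt(7) ≈ 2.6458, while sqrt(5) + sqrt(2) ≈ 3.6503.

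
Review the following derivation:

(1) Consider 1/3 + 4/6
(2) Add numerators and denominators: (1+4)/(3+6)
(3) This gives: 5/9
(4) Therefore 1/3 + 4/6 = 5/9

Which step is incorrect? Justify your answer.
Step 2: Add numerators and denominators: (1+4)/(3+6)

Step 2 incorrectly adds fractions by separately adding numerators and denominators. This is wrong. The correct method requires a common denominator: 1/3 + 4/6 = (1×6 + 4×3)/(3×6) = 18/18 = 1. The method used gives 5/9, which is different.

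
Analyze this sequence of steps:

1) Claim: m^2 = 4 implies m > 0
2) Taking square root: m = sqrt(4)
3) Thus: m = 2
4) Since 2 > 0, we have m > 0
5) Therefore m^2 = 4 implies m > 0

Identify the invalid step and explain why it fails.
Step 2: Taking square root: m = sqrt(4)

Step 2 takes the square root and assumes the positive root only. The equation m^2 = 4 actually has two solutions: m = 2 and m = -2. The proof silently assumes m > 0 without justification, then uses this assumption to conclude m > 0, which is circular. The counterexample m = -2 shows the claim is false.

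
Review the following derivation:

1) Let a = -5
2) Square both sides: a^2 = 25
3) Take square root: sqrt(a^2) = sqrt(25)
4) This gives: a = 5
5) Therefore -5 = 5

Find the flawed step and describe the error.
Step 4: This gives: a = 5

Step 4 incorrectly states that sqrt(a^2) = a. The correct identity is sqrt(a^2) = |a|. Since a = -5 < 0, we have sqrt(a^2) = |-5| = 5, not a = -5.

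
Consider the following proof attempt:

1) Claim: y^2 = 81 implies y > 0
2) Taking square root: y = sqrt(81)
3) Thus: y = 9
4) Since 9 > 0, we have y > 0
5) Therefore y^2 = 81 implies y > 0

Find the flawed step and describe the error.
Step 2: Taking square root: y = sqrt(81)

Step 2 takes the square root and assumes the positive root only. The equation y^2 = 81 actually has two solutions: y = 9 and y = -9. The proof silently assumes y > 0 without justification, then uses this assumption to conclude y > 0, which is circular. The counterexample y = -9 shows the claim is false.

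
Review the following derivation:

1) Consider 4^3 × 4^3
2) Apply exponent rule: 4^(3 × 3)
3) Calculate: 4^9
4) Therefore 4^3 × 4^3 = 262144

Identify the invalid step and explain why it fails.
Step 2: Apply exponent rule: 4^(3 × 3)

Step 2 incorrectly states that a^b × a^c = a^(b×c). The correct rule is a^b × a^c = a^(b+c). The actual value is 4^3 × 4^3 = 4^6 = 4096, not 4^9 = 262144.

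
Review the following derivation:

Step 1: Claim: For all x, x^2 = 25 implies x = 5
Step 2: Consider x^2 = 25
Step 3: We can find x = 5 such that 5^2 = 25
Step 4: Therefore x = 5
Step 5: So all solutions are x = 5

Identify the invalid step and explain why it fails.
Step 4: Therefore x = 5

Step 4 incorrectly concludes that x = 5 is the only solution. The proof shows that x = 5 is A solution (existence), but does not show it is the ONLY solution (uniqueness). In fact, x = -5 is also a solution since (-5)^2 = 25. Finding one solution doesn't prove there are no others.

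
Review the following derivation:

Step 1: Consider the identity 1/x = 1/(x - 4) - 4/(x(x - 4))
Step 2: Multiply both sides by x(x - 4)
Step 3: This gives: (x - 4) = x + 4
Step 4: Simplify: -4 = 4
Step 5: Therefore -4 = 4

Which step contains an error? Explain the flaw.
Step 3: This gives: (x - 4) = x + 4

Step 3 makes a sign error when clearing denominators. Multiplying -4/(x(x - 4)) by x(x - 4) gives -4, not +4. The correct result is (x - 4) = x - 4, which is trivially true, not (x - 4) = x + 4. (Step 1 is a valid identity: 1/(x - 4) - 4/(x(x - 4)) = (x - 4)/(x(x - 4)) = 1/x.)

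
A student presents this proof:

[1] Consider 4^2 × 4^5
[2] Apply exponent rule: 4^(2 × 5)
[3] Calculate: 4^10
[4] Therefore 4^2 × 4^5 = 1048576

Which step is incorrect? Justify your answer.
Step 2: Apply exponent rule: 4^(2 × 5)

Step 2 incorrectly states that a^b × a^c = a^(b×c). The correct rule is a^b × a^c = a^(b+c). The actual value is 4^2 × 4^5 = 4^7 = 16384, not 4^10 = 1048576.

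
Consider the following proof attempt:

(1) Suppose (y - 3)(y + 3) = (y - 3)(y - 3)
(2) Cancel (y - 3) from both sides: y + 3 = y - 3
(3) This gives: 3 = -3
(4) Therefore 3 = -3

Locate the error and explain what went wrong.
Step 2: Cancel (y - 3) from both sides: y + 3 = y - 3

Step 2 cancels (y - 3) from both sides. This is only valid if (y - 3) ≠ 0, i.e., y ≠ 3. When y = 3, both sides equal zero regardless of the other factors. The correct approach requires considering y = 3 as a separate case.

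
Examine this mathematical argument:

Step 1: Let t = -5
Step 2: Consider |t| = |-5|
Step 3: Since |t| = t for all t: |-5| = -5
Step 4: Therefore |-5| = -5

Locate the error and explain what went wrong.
Step 3: Since |t| = t for all t: |-5| = -5

Step 3 incorrectly states that |t| = t for all t. The correct definition is |t| = t when t >= 0, and |t| = -t when t < 0. Since -5 < 0, we have |-5| = -(-5) = 5, not -5.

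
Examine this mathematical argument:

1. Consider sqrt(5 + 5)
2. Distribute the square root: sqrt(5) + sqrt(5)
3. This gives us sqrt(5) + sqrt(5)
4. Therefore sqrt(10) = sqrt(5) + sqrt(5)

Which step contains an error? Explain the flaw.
Step 2: Distribute the square root: sqrt(5) + sqrt(5)

Step 2 incorrectly 'distributes' the square root over addition. The square root function does not distribute: sqrt(a + b) ≠ sqrt(a) + sqrt(b). In fact, sqrt(5 + 5) = sqrt(10) ≈ 3.1623, while sqrt(5) + sqrt(5) ≈ 4.4721.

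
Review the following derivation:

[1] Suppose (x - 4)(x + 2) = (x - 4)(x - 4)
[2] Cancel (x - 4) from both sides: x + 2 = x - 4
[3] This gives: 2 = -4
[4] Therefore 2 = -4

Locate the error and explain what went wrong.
Step 2: Cancel (x - 4) from both sides: x + 2 = x - 4

Step 2 cancels (x - 4) from both sides. This is only valid if (x - 4) ≠ 0, i.e., x ≠ 4. When x = 4, both sides equal zero regardless of the other factors. The correct approach requires considering x = 4 as a separate case.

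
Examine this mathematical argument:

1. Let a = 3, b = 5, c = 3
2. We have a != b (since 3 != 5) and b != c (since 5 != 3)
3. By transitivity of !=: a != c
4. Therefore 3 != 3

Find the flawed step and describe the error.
Step 3: By transitivity of !=: a != c

Step 3 incorrectly applies transitivity to the '!=' relation. Transitivity states: if a R b and b R c, then a R c. However, '!=' is not transitive. Counterexample: 3 != 5 and 5 != 3, but 3 = 3 (both equal 3). Transitivity holds for relations like <, <=, =, but not for !=.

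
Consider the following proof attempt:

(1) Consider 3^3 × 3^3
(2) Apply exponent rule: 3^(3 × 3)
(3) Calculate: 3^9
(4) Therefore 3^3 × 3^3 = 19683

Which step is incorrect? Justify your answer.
Step 2: Apply exponent rule: 3^(3 × 3)

Step 2 incorrectly states that a^b × a^c = a^(b×c). The correct rule is a^b × a^c = a^(b+c). The actual value is 3^3 × 3^3 = 3^6 = 729, not 3^9 = 19683.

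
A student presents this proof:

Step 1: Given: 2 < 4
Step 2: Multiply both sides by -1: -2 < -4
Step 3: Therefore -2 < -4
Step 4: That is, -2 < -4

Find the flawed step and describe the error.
Step 2: Multiply both sides by -1: -2 < -4

Step 2 multiplies both sides by -1 but fails to reverse the inequality sign. When multiplying (or dividing) an inequality by a negative number, the direction must be reversed. Since 2 < 4, we should get -2 > -4, i.e., -2 > -4.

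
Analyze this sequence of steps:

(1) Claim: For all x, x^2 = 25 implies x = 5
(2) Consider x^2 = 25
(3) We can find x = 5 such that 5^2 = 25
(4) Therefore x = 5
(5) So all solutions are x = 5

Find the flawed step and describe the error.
Step 4: Therefore x = 5

Step 4 incorrectly concludes that x = 5 is the only solution. The proof shows that x = 5 is A solution (existence), but does not show it is the ONLY solution (uniqueness). In fact, x = -5 is also a solution since (-5)^2 = 25. Finding one solution doesn't prove there are no others.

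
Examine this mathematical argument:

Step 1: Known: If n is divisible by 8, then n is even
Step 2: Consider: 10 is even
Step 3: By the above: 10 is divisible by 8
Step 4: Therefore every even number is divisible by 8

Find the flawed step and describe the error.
Step 3: By the above: 10 is divisible by 8

Step 3 commits the fallacy of affirming the consequent. The known fact 'divisible by 8 → even' does NOT imply 'even → divisible by 8'. That would be the converse, which is false. For example, 10 is even but 10 ÷ 8 = 1.25, which is not an integer.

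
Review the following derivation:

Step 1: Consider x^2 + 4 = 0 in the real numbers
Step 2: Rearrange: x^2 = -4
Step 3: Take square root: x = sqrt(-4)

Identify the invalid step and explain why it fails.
Step 3: Take square root: x = sqrt(-4)

Step 3 takes the square root of -4, which is negative. In the real number system, the square root of a negative number is undefined. The equation x^2 + 4 = 0 has no real solutions. Square roots of negative numbers only exist in the complex numbers.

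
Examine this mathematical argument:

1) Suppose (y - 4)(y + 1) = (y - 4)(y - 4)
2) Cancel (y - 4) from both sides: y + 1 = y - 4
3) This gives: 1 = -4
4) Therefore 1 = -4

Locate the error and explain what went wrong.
Step 2: Cancel (y - 4) from both sides: y + 1 = y - 4

Step 2 cancels (y - 4) from both sides. This is only valid if (y - 4) ≠ 0, i.e., y ≠ 4. When y = 4, both sides equal zero regardless of the other factors. The correct approach requires considering y = 4 as a separate case.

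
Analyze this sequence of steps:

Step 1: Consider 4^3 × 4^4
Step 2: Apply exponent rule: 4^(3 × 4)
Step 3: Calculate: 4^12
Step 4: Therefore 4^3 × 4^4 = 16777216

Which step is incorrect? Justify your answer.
Step 2: Apply exponent rule: 4^(3 × 4)

Step 2 incorrectly states that a^b × a^c = a^(b×c). The correct rule is a^b × a^c = a^(b+c). The actual value is 4^3 × 4^4 = 4^7 = 16384, not 4^12 = 16777216.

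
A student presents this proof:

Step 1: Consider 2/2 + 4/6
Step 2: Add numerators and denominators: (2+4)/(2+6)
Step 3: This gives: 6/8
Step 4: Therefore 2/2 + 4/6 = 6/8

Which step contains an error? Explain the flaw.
Step 2: Add numerators and denominators: (2+4)/(2+6)

Step 2 incorrectly adds fractions by separately adding numerators and denominators. This is wrong. The correct method requires a common denominator: 2/2 + 4/6 = (2×6 + 4×2)/(2×6) = 20/12 = 5/3. The method used gives 6/8, which is different.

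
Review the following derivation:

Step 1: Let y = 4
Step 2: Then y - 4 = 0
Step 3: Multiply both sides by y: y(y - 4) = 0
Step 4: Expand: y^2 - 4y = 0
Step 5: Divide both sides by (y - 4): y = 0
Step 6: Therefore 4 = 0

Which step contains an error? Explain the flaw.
Step 5: Divide both sides by (y - 4): y = 0

Step 5 divides both sides by (y - 4). However, since y = 4, we have (y - 4) = 0. Division by zero is undefined, making this step invalid.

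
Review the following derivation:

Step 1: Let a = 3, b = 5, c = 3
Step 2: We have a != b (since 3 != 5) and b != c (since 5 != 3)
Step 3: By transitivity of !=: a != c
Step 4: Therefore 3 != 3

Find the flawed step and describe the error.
Step 3: By transitivity of !=: a != c

Step 3 incorrectly applies transitivity to the '!=' relation. Transitivity states: if a R b and b R c, then a R c. However, '!=' is not transitive. Counterexample: 3 != 5 and 5 != 3, but 3 = 3 (both equal 3). Transitivity holds for relations like <, <=, =, but not for !=.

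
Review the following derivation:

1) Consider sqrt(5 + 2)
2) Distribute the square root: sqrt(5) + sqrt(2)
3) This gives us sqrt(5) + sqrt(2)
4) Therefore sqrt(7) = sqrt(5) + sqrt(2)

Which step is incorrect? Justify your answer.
Step 2: Distribute the square root: sqrt(5) + sqrt(2)

Step 2 incorrectly 'distributes' the square root over addition. The square root function does not distribute: sqrt(a + b) ≠ sqrt(a) + sqrt(b). In fact, sqrt(5 + 2) = sqrt(7) ≈ 2.6458, while sqrt(5) + sqrt(2) ≈ 3.6503.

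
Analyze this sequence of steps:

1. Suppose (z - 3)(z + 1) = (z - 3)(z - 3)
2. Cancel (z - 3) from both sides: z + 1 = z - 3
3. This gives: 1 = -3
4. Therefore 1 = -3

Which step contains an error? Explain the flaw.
Step 2: Cancel (z - 3) from both sides: z + 1 = z - 3

Step 2 cancels (z - 3) from both sides. This is only valid if (z - 3) ≠ 0, i.e., z ≠ 3. When z = 3, both sides equal zero regardless of the other factors. The correct approach requires considering z = 3 as a separate case.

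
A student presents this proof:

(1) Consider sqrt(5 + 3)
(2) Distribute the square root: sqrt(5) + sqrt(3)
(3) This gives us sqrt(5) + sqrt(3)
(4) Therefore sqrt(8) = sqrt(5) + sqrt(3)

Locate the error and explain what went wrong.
Step 2: Distribute the square root: sqrt(5) + sqrt(3)

Step 2 incorrectly 'distributes' the square root over addition. The square root function does not distribute: sqrt(a + b) ≠ sqrt(a) + sqrt(b). In fact, sqrt(5 + 3) = sqrt(8) ≈ 2.8284, while sqrt(5) + sqrt(3) ≈ 3.9681.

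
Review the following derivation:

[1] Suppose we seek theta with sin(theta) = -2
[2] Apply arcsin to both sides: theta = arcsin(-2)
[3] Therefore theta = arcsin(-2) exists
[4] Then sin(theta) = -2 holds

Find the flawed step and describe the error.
Step 2: Apply arcsin to both sides: theta = arcsin(-2)

Step 2 applies arcsin to -2. However, arcsin(x) is only defined for x in [-1, 1] because sin(theta) can only produce values in that range. Since |-2| > 1, arcsin(-2) is undefined. There is no angle whose sine equals -2.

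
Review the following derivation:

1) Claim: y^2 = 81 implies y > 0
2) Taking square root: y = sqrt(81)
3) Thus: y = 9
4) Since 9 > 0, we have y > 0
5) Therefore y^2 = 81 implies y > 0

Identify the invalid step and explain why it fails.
Step 2: Taking square root: y = sqrt(81)

Step 2 takes the square root and assumes the positive root only. The equation y^2 = 81 actually has two solutions: y = 9 and y = -9. The proof silently assumes y > 0 without justification, then uses this assumption to conclude y > 0, which is circular. The counterexample y = -9 shows the claim is false.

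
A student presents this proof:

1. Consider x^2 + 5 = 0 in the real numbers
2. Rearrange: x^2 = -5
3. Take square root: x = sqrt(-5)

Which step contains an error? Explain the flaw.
Step 3: Take square root: x = sqrt(-5)

Step 3 takes the square root of -5, which is negative. In the real number system, the square root of a negative number is undefined. The equation x^2 + 5 = 0 has no real solutions. Square roots of negative numbers only exist in the complex numbers.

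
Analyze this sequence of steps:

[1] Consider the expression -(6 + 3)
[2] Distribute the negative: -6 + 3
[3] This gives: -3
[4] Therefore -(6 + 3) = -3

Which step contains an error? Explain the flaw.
Step 2: Distribute the negative: -6 + 3

Step 2 incorrectly distributes the negative sign. The correct distribution is -(6 + 3) = -6 - 3 = -9. The negative must be applied to both terms, not just the first. The error treats -(6 + 3) as -6 + 3, which equals -3 instead of -9.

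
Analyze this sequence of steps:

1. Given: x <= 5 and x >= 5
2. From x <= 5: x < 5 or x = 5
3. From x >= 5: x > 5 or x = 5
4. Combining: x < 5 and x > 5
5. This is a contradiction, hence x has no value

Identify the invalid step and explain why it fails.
Step 4: Combining: x < 5 and x > 5

Step 4 incorrectly combines the conditions. From x <= 5 and x >= 5, the intersection is x = 5. The error treats the 'or' cases as 'and' requirements. The correct conclusion is that x = 5 is the unique solution, not that no solution exists.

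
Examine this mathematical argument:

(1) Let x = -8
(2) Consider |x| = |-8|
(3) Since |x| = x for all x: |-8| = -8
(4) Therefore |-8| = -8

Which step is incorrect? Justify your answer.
Step 3: Since |x| = x for all x: |-8| = -8

Step 3 incorrectly states that |x| = x for all x. The correct definition is |x| = x when x >= 0, and |x| = -x when x < 0. Since -8 < 0, we have |-8| = -(-8) = 8, not -8.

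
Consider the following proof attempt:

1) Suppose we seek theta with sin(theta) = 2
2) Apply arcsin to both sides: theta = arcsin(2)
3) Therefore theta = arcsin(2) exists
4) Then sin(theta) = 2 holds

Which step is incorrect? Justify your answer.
Step 2: Apply arcsin to both sides: theta = arcsin(2)

Step 2 applies arcsin to 2. However, arcsin(x) is only defined for x in [-1, 1] because sin(theta) can only produce values in that range. Since |2| > 1, arcsin(2) is undefined. There is no angle whose sine equals 2.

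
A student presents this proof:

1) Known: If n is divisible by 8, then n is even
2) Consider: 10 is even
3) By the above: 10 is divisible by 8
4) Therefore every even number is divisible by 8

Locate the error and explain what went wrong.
Step 3: By the above: 10 is divisible by 8

Step 3 commits the fallacy of affirming the consequent. The known fact 'divisible by 8 → even' does NOT imply 'even → divisible by 8'. That would be the converse, which is false. For example, 10 is even but 10 ÷ 8 = 1.25, which is not an integer.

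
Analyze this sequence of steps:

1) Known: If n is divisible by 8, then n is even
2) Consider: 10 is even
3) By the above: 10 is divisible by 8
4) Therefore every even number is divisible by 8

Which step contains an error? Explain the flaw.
Step 3: By the above: 10 is divisible by 8

Step 3 commits the fallacy of affirming the consequent. The known fact 'divisible by 8 → even' does NOT imply 'even → divisible by 8'. That would be the converse, which is false. For example, 10 is even but 10 ÷ 8 = 1.25, which is not an integer.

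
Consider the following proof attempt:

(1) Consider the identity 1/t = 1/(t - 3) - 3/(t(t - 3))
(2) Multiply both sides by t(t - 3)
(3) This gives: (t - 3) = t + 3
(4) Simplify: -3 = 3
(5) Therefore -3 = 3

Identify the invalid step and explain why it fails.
Step 3: This gives: (t - 3) = t + 3

Step 3 makes a sign error when clearing denominators. Multiplying -3/(t(t - 3)) by t(t - 3) gives -3, not +3. The correct result is (t - 3) = t - 3, which is trivially true, not (t - 3) = t + 3. (Step 1 is a valid identity: 1/(t - 3) - 3/(t(t - 3)) = (t - 3)/(t(t - 3)) = 1/t.)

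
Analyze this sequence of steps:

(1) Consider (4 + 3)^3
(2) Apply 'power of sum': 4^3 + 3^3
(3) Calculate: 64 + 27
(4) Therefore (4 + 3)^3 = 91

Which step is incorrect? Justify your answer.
Step 2: Apply 'power of sum': 4^3 + 3^3

Step 2 incorrectly applies a non-existent rule '(a+b)^n = a^n + b^n'. This is false in general. The correct expansion uses the binomial theorem. The actual value is (4 + 3)^3 = 7^3 = 343, not 91.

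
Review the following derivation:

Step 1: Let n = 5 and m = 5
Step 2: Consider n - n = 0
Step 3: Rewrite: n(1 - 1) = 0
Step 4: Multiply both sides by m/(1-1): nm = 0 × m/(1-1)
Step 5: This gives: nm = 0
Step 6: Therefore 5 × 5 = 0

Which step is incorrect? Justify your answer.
Step 4: Multiply both sides by m/(1-1): nm = 0 × m/(1-1)

Step 4 multiplies both sides by m/(1-1). However, 1-1 = 0, so this is multiplication by m/0, which is undefined. We cannot multiply by an undefined expression.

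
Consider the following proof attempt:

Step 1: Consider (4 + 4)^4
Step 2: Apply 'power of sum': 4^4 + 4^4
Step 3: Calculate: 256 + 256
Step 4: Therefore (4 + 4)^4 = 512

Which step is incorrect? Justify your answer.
Step 2: Apply 'power of sum': 4^4 + 4^4

Step 2 incorrectly applies a non-existent rule '(a+b)^n = a^n + b^n'. This is false in general. The correct expansion uses the binomial theorem. The actual value is (4 + 4)^4 = 8^4 = 4096, not 512.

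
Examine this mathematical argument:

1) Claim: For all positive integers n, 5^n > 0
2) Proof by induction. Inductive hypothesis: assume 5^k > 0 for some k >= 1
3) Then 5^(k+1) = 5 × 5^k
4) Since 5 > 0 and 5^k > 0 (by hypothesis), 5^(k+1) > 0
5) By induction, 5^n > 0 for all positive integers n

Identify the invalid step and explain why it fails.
Step 5: By induction, 5^n > 0 for all positive integers n

Step 5 concludes the proof by induction, but no base case was ever established. A valid induction proof requires: (1) a base case proving 5^1 > 0, and (2) an inductive step showing IF 5^k > 0 THEN 5^(k+1) > 0. Steps 2-4 correctly establish the inductive step, but without the base case the conclusion in step 5 does not follow.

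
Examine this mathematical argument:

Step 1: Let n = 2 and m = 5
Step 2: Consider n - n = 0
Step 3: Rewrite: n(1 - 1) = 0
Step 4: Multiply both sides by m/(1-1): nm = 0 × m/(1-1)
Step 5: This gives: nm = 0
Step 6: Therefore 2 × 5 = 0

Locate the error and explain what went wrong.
Step 4: Multiply both sides by m/(1-1): nm = 0 × m/(1-1)

Step 4 multiplies both sides by m/(1-1). However, 1-1 = 0, so this is multiplication by m/0, which is undefined. We cannot multiply by an undefined expression.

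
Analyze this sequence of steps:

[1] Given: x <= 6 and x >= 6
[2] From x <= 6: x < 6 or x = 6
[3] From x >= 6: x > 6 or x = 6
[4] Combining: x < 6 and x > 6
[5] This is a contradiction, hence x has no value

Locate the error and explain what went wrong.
Step 4: Combining: x < 6 and x > 6

Step 4 incorrectly combines the conditions. From x <= 6 and x >= 6, the intersection is x = 6. The error treats the 'or' cases as 'and' requirements. The correct conclusion is that x = 6 is the unique solution, not that no solution exists.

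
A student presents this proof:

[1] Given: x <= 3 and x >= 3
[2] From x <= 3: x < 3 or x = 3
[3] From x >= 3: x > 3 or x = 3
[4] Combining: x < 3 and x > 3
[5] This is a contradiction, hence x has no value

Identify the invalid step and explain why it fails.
Step 4: Combining: x < 3 and x > 3

Step 4 incorrectly combines the conditions. From x <= 3 and x >= 3, the intersection is x = 3. The error treats the 'or' cases as 'and' requirements. The correct conclusion is that x = 3 is the unique solution, not that no solution exists.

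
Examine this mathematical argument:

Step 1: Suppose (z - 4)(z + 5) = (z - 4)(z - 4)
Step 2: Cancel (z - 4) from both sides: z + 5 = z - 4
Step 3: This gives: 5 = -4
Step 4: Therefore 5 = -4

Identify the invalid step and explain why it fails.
Step 2: Cancel (z - 4) from both sides: z + 5 = z - 4

Step 2 cancels (z - 4) from both sides. This is only valid if (z - 4) ≠ 0, i.e., z ≠ 4. When z = 4, both sides equal zero regardless of the other factors. The correct approach requires considering z = 4 as a separate case.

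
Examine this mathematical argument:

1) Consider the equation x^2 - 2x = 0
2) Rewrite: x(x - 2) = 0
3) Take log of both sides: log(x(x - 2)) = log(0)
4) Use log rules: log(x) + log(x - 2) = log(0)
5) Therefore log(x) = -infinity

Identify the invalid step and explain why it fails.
Step 3: Take log of both sides: log(x(x - 2)) = log(0)

Step 3 takes the logarithm of both sides, resulting in log(0) on the right side. The logarithm is only defined for positive numbers; log(0) is undefined (approaches negative infinity). This operation is invalid.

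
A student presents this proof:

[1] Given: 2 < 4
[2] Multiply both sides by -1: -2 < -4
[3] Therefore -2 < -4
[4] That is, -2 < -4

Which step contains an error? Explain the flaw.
Step 2: Multiply both sides by -1: -2 < -4

Step 2 multiplies both sides by -1 but fails to reverse the inequality sign. When multiplying (or dividing) an inequality by a negative number, the direction must be reversed. Since 2 < 4, we should get -2 > -4, i.e., -2 > -4.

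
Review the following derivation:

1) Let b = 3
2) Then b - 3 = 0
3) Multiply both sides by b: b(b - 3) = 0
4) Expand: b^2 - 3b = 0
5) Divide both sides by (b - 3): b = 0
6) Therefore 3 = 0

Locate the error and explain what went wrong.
Step 5: Divide both sides by (b - 3): b = 0

Step 5 divides both sides by (b - 3). However, since b = 3, we have (b - 3) = 0. Division by zero is undefined, making this step invalid.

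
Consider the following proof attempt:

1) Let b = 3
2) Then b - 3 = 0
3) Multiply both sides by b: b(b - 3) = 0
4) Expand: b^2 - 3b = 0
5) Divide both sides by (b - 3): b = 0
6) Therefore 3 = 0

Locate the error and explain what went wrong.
Step 5: Divide both sides by (b - 3): b = 0

Step 5 divides both sides by (b - 3). However, since b = 3, we have (b - 3) = 0. Division by zero is undefined, making this step invalid.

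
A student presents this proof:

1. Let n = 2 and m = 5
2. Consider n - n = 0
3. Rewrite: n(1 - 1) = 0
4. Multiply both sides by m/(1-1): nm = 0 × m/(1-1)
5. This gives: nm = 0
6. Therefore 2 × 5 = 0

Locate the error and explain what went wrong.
Step 4: Multiply both sides by m/(1-1): nm = 0 × m/(1-1)

Step 4 multiplies both sides by m/(1-1). However, 1-1 = 0, so this is multiplication by m/0, which is undefined. We cannot multiply by an undefined expression.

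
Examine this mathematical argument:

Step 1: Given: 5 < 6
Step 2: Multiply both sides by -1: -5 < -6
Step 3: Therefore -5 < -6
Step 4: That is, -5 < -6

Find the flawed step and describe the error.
Step 2: Multiply both sides by -1: -5 < -6

Step 2 multiplies both sides by -1 but fails to reverse the inequality sign. When multiplying (or dividing) an inequality by a negative number, the direction must be reversed. Since 5 < 6, we should get -5 > -6, i.e., -5 > -6.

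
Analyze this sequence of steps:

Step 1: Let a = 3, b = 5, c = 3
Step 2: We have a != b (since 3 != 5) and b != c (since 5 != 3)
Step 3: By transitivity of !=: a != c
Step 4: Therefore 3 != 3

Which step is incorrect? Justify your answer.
Step 3: By transitivity of !=: a != c

Step 3 incorrectly applies transitivity to the '!=' relation. Transitivity states: if a R b and b R c, then a R c. However, '!=' is not transitive. Counterexample: 3 != 5 and 5 != 3, but 3 = 3 (both equal 3). Transitivity holds for relations like <, <=, =, but not for !=.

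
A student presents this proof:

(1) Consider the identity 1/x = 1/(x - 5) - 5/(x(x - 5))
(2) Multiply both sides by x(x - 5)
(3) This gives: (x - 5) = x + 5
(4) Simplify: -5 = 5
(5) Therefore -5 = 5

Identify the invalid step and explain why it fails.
Step 3: This gives: (x - 5) = x + 5

Step 3 makes a sign error when clearing denominators. Multiplying -5/(x(x - 5)) by x(x - 5) gives -5, not +5. The correct result is (x - 5) = x - 5, which is trivially true, not (x - 5) = x + 5. (Step 1 is a valid identity: 1/(x - 5) - 5/(x(x - 5)) = (x - 5)/(x(x - 5)) = 1/x.)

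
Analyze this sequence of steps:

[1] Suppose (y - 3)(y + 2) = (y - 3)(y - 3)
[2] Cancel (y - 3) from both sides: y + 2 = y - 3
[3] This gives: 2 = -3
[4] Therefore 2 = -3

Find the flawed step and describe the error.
Step 2: Cancel (y - 3) from both sides: y + 2 = y - 3

Step 2 cancels (y - 3) from both sides. This is only valid if (y - 3) ≠ 0, i.e., y ≠ 3. When y = 3, both sides equal zero regardless of the other factors. The correct approach requires considering y = 3 as a separate case.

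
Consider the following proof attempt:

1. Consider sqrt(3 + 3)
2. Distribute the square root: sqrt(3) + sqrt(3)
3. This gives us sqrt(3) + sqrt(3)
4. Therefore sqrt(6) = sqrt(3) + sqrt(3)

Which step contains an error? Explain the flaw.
Step 2: Distribute the square root: sqrt(3) + sqrt(3)

Step 2 incorrectly 'distributes' the square root over addition. The square root function does not distribute: sqrt(a + b) ≠ sqrt(a) + sqrt(b). In fact, sqrt(3 + 3) = sqrt(6) ≈ 2.4495, while sqrt(3) + sqrt(3) ≈ 3.4641.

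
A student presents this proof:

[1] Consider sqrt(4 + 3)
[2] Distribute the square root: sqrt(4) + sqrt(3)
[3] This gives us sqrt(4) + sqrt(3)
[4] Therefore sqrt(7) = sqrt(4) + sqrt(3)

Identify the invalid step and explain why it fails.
Step 2: Distribute the square root: sqrt(4) + sqrt(3)

Step 2 incorrectly 'distributes' the square root over addition. The square root function does not distribute: sqrt(a + b) ≠ sqrt(a) + sqrt(b). In fact, sqrt(4 + 3) = sqrt(7) ≈ 2.6458, while sqrt(4) + sqrt(3) ≈ 3.7321.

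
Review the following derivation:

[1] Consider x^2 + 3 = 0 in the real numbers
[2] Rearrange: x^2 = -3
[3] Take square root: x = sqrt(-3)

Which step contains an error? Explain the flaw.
Step 3: Take square root: x = sqrt(-3)

Step 3 takes the square root of -3, which is negative. In the real number system, the square root of a negative number is undefined. The equation x^2 + 3 = 0 has no real solutions. Square roots of negative numbers only exist in the complex numbers.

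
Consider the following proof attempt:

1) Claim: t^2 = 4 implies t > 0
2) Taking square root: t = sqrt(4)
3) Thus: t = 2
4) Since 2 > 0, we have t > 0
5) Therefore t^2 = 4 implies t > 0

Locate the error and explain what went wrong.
Step 2: Taking square root: t = sqrt(4)

Step 2 takes the square root and assumes the positive root only. The equation t^2 = 4 actually has two solutions: t = 2 and t = -2. The proof silently assumes t > 0 without justification, then uses this assumption to conclude t > 0, which is circular. The counterexample t = -2 shows the claim is false.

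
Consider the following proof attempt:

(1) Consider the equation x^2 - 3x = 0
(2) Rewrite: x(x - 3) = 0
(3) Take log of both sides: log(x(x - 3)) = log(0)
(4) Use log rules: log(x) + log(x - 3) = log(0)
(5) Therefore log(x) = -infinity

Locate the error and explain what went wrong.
Step 3: Take log of both sides: log(x(x - 3)) = log(0)

Step 3 takes the logarithm of both sides, resulting in log(0) on the right side. The logarithm is only defined for positive numbers; log(0) is undefined (approaches negative infinity). This operation is invalid.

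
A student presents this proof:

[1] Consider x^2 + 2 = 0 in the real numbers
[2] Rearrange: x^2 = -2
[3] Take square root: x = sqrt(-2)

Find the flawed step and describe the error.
Step 3: Take square root: x = sqrt(-2)

Step 3 takes the square root of -2, which is negative. In the real number system, the square root of a negative number is undefined. The equation x^2 + 2 = 0 has no real solutions. Square roots of negative numbers only exist in the complex numbers.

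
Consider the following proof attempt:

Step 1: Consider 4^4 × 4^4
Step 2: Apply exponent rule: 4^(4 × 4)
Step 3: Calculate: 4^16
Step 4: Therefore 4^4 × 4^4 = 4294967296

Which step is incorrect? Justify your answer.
Step 2: Apply exponent rule: 4^(4 × 4)

Step 2 incorrectly states that a^b × a^c = a^(b×c). The correct rule is a^b × a^c = a^(b+c). The actual value is 4^4 × 4^4 = 4^8 = 65536, not 4^16 = 4294967296.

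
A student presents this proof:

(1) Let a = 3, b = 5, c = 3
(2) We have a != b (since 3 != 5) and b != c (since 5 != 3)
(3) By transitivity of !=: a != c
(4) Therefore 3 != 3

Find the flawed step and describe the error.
Step 3: By transitivity of !=: a != c

Step 3 incorrectly applies transitivity to the '!=' relation. Transitivity states: if a R b and b R c, then a R c. However, '!=' is not transitive. Counterexample: 3 != 5 and 5 != 3, but 3 = 3 (both equal 3). Transitivity holds for relations like <, <=, =, but not for !=.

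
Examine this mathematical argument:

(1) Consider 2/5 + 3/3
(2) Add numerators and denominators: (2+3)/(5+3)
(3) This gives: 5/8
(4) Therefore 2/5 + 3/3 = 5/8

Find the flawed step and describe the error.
Step 2: Add numerators and denominators: (2+3)/(5+3)

Step 2 incorrectly adds fractions by separately adding numerators and denominators. This is wrong. The correct method requires a common denominator: 2/5 + 3/3 = (2×3 + 3×5)/(5×3) = 21/15 = 7/5. The method used gives 5/8, which is different.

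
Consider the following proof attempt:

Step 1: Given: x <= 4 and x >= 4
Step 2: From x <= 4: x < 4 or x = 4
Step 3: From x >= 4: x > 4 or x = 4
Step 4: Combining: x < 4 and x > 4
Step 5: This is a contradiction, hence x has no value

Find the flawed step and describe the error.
Step 4: Combining: x < 4 and x > 4

Step 4 incorrectly combines the conditions. From x <= 4 and x >= 4, the intersection is x = 4. The error treats the 'or' cases as 'and' requirements. The correct conclusion is that x = 4 is the unique solution, not that no solution exists.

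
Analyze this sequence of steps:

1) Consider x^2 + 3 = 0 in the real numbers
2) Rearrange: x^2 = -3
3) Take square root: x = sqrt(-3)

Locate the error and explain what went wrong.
Step 3: Take square root: x = sqrt(-3)

Step 3 takes the square root of -3, which is negative. In the real number system, the square root of a negative number is undefined. The equation x^2 + 3 = 0 has no real solutions. Square roots of negative numbers only exist in the complex numbers.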